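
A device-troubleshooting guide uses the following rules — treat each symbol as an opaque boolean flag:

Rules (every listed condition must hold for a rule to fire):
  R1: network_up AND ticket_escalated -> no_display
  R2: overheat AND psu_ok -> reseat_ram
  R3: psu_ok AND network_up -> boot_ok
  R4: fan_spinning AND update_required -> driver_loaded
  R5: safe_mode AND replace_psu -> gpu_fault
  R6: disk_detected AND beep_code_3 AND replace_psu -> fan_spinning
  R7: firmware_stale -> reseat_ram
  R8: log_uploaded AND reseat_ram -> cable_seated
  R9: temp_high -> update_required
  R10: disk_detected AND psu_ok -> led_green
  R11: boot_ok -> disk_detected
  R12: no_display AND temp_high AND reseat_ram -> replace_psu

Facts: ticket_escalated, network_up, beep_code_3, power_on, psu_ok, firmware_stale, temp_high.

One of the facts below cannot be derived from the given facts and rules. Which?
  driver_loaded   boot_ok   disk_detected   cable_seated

[1] R1 [network_up AND ticket_escalated -> no_display]; R3 [psu_ok AND network_up -> boot_ok]; R7 [firmware_stale -> reseat_ram]; R9 [temp_high -> update_required]. ⇒ new: no_display, boot_ok, reseat_ram, update_required.
[2] R11 [boot_ok -> disk_detected]; R12 [no_display AND temp_high AND reseat_ram -> replace_psu]. ⇒ new: disk_detected, replace_psu.
[3] R6 [disk_detected AND beep_code_3 AND replace_psu -> fan_spinning]; R10 [disk_detected AND psu_ok -> led_green]. ⇒ new: fan_spinning, led_green.
[4] R4 [fan_spinning AND update_required -> driver_loaded]. ⇒ new: driver_loaded.
Derived: driver_loaded (round 4), disk_detected (round 2), boot_ok (round 1). cable_seated never appears in any round.

cable_seated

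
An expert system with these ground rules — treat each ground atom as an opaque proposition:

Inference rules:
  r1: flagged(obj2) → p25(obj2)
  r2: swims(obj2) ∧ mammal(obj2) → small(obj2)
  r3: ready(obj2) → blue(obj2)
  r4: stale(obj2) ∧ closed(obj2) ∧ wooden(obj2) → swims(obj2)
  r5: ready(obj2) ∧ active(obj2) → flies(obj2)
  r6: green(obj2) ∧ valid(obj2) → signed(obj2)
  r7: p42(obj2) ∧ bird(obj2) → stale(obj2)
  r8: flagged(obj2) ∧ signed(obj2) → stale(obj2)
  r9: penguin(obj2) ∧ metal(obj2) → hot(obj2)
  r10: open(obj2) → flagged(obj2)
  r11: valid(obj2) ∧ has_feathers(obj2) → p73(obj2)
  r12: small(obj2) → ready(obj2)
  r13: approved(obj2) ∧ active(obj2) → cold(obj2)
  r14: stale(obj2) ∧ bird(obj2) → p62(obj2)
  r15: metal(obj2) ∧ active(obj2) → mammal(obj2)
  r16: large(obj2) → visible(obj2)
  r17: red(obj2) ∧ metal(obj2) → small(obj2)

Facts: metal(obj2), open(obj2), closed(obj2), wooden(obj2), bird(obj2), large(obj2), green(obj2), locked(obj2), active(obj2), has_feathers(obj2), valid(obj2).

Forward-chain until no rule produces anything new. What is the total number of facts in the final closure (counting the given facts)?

Round 1 — r6, r10, r11, r15, r16, derive signed(obj2), flagged(obj2), p73(obj2), mammal(obj2), visible(obj2).
Round 2 — r1, r8, derive p25(obj2), stale(obj2).
Round 3 — r4, r14, derive swims(obj2), p62(obj2).
Round 4 — r2, derive small(obj2).
Round 5 — r12, derive ready(obj2).
Round 6 — r3, r5, derive blue(obj2), flies(obj2).
Closure: {active(obj2), bird(obj2), blue(obj2), closed(obj2), flagged(obj2), flies(obj2), green(obj2), has_feathers(obj2), large(obj2), locked(obj2), mammal(obj2), metal(obj2), open(obj2), p25(obj2), p62(obj2), p73(obj2), ready(obj2), signed(obj2), small(obj2), stale(obj2), swims(obj2), valid(obj2), visible(obj2), wooden(obj2)} — 24 facts.

24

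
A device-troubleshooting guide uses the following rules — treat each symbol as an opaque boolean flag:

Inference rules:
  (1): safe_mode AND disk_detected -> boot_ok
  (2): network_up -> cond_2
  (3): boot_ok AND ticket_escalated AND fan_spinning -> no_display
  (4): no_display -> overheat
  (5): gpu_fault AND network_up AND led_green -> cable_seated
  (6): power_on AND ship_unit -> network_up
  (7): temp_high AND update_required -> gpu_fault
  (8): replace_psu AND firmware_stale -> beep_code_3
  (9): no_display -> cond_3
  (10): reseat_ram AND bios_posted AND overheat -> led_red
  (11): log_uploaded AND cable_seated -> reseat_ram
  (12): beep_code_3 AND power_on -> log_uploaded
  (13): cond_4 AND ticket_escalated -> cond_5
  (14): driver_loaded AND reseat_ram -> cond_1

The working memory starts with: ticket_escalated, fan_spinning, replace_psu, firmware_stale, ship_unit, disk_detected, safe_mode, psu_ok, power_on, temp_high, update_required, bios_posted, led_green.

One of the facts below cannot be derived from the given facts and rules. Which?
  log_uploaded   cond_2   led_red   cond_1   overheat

cond_1

Round 1: (1) [safe_mode AND disk_detected -> boot_ok]; (6) [power_on AND ship_unit -> network_up]; (7) [temp_high AND update_required -> gpu_fault]; (8) [replace_psu AND firmware_stale -> beep_code_3]. Adds boot_ok, network_up, gpu_fault, beep_code_3.
Round 2: (2) [network_up -> cond_2]; (3) [boot_ok AND ticket_escalated AND fan_spinning -> no_display]; (5) [gpu_fault AND network_up AND led_green -> cable_seated]; (12) [beep_code_3 AND power_on -> log_uploaded]. Adds cond_2, no_display, cable_seated, log_uploaded.
Round 3: (4) [no_display -> overheat]; (9) [no_display -> cond_3]; (11) [log_uploaded AND cable_seated -> reseat_ram]. Adds overheat, cond_3, reseat_ram.
Round 4: (10) [reseat_ram AND bios_posted AND overheat -> led_red]. Adds led_red.
Derived: log_uploaded (round 2), led_red (round 4), overheat (round 3), cond_2 (round 2). cond_1 never appears in any round.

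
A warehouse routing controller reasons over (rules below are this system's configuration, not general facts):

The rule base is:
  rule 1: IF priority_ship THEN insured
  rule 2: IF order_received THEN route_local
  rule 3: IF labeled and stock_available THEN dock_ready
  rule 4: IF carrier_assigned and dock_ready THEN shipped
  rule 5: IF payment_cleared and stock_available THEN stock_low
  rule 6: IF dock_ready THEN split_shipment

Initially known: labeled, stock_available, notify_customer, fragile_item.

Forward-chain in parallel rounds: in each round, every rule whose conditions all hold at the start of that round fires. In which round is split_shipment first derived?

2

Round 1 fires rule 3, giving dock_ready.
Round 2 fires rule 6, giving split_shipment.
split_shipment first appears in round 2.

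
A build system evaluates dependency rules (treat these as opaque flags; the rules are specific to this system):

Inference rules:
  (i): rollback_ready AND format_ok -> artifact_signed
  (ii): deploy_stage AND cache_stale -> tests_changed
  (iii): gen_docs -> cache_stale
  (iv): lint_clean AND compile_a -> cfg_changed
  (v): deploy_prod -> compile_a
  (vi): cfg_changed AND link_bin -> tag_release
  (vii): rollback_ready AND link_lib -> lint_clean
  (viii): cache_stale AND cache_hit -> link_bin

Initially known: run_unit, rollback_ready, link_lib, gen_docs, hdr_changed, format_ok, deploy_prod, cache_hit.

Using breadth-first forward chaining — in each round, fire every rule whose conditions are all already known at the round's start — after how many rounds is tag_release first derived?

Round 1: (i) [rollback_ready AND format_ok -> artifact_signed]; (iii) [gen_docs -> cache_stale]; (v) [deploy_prod -> compile_a]; (vii) [rollback_ready AND link_lib -> lint_clean]. Adds artifact_signed, cache_stale, compile_a, lint_clean.
Round 2: (iv) [lint_clean AND compile_a -> cfg_changed]; (viii) [cache_stale AND cache_hit -> link_bin]. Adds cfg_changed, link_bin.
Round 3: (vi) [cfg_changed AND link_bin -> tag_release]. Adds tag_release.
tag_release first appears in round 3.

3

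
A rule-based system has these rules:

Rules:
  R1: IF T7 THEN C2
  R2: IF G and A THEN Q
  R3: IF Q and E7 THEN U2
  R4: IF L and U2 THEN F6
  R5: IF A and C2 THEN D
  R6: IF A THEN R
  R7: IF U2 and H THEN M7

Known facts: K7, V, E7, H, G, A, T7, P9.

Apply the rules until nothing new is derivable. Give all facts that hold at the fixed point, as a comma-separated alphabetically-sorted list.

Round 1 — R1, R2, R6, derive C2, Q, R.
Round 2 — R3, R5, derive U2, D.
Round 3 — R7, derive M7.

A, C2, D, E7, G, H, K7, M7, P9, Q, R, T7, U2, V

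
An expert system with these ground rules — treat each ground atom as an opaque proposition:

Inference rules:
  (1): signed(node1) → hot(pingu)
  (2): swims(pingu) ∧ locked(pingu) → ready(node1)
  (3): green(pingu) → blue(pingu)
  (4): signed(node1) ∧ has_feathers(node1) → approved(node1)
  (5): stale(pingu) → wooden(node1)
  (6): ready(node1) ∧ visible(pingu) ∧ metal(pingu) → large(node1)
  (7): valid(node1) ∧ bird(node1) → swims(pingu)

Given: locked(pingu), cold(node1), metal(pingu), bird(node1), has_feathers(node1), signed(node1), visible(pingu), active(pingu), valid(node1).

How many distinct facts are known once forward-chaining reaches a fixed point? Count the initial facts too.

14

[1] (1) [signed(node1) → hot(pingu)]; (4) [signed(node1) ∧ has_feathers(node1) → approved(node1)]; (7) [valid(node1) ∧ bird(node1) → swims(pingu)]. ⇒ new: hot(pingu), approved(node1), swims(pingu).
[2] (2) [swims(pingu) ∧ locked(pingu) → ready(node1)]. ⇒ new: ready(node1).
[3] (6) [ready(node1) ∧ visible(pingu) ∧ metal(pingu) → large(node1)]. ⇒ new: large(node1).
Closure: {active(pingu), approved(node1), bird(node1), cold(node1), has_feathers(node1), hot(pingu), large(node1), locked(pingu), metal(pingu), ready(node1), signed(node1), swims(pingu), valid(node1), visible(pingu)} — 14 facts.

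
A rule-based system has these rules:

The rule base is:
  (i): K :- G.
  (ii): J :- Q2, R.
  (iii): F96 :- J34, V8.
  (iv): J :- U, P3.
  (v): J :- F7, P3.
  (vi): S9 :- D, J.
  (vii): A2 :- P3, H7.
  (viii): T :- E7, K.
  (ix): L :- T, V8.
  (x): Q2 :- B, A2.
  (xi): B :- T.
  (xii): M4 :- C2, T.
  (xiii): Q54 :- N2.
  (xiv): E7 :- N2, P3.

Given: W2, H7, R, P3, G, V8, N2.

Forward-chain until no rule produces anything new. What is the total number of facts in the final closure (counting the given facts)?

[1] (i) [K :- G.]; (vii) [A2 :- P3, H7.]; (xiii) [Q54 :- N2.]; (xiv) [E7 :- N2, P3.]. ⇒ new: K, A2, Q54, E7.
[2] (viii) [T :- E7, K.]. ⇒ new: T.
[3] (ix) [L :- T, V8.]; (xi) [B :- T.]. ⇒ new: L, B.
[4] (x) [Q2 :- B, A2.]. ⇒ new: Q2.
[5] (ii) [J :- Q2, R.]. ⇒ new: J.
Closure: {A2, B, E7, G, H7, J, K, L, N2, P3, Q2, Q54, R, T, V8, W2} — 16 facts.

16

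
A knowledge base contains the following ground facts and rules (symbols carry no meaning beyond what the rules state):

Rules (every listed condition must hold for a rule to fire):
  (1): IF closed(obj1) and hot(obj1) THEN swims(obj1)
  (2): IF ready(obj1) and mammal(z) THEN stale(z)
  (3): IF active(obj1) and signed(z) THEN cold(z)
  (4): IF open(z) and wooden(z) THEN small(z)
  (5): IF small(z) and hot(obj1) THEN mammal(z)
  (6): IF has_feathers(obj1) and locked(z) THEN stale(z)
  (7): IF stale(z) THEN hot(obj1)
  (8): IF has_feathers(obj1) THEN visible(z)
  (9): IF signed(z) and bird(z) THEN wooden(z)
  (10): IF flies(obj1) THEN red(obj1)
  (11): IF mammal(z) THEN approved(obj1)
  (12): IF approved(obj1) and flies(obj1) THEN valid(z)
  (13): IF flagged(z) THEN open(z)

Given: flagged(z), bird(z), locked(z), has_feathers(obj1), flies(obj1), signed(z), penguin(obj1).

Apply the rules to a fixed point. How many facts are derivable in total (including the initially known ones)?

17

Round 1 — (6), (8), (9), (10), (13), derive stale(z), visible(z), wooden(z), red(obj1), open(z).
Round 2 — (4), (7), derive small(z), hot(obj1).
Round 3 — (5), derive mammal(z).
Round 4 — (11), derive approved(obj1).
Round 5 — (12), derive valid(z).
Closure: {approved(obj1), bird(z), flagged(z), flies(obj1), has_feathers(obj1), hot(obj1), locked(z), mammal(z), open(z), penguin(obj1), red(obj1), signed(z), small(z), stale(z), valid(z), visible(z), wooden(z)} — 17 facts.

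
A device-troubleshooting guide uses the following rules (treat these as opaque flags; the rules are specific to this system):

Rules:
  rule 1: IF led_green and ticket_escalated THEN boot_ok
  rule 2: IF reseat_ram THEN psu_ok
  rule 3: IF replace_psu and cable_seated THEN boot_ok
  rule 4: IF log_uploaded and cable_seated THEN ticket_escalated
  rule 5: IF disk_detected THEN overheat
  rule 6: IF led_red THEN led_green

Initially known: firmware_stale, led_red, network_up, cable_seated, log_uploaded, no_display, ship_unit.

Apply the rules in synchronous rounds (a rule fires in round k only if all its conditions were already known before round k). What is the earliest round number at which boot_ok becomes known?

2

[1] rule 4 [IF log_uploaded and cable_seated THEN ticket_escalated]; rule 6 [IF led_red THEN led_green]. ⇒ new: ticket_escalated, led_green.
[2] rule 1 [IF led_green and ticket_escalated THEN boot_ok]. ⇒ new: boot_ok.
boot_ok first appears in round 2.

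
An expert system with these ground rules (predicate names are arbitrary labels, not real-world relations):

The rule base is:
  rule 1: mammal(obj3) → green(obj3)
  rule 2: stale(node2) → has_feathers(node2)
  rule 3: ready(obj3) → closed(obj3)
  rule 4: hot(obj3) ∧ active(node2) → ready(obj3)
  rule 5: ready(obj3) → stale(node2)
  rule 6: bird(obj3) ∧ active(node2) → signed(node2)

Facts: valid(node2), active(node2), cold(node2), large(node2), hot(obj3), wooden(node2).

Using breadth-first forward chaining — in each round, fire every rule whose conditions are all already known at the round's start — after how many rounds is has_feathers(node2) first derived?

[1] rule 4 [hot(obj3) ∧ active(node2) → ready(obj3)]. ⇒ new: ready(obj3).
[2] rule 3 [ready(obj3) → closed(obj3)]; rule 5 [ready(obj3) → stale(node2)]. ⇒ new: closed(obj3), stale(node2).
[3] rule 2 [stale(node2) → has_feathers(node2)]. ⇒ new: has_feathers(node2).
has_feathers(node2) first appears in round 3.

3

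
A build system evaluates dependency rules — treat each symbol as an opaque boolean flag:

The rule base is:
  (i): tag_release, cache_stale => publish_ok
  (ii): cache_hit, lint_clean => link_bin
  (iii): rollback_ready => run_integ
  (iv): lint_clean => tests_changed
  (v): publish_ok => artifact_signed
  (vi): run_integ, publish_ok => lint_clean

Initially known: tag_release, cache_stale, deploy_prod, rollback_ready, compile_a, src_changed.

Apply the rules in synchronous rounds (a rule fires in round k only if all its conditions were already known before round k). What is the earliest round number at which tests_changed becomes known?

3

Round 1: (i) [tag_release, cache_stale => publish_ok]; (iii) [rollback_ready => run_integ]. New: publish_ok, run_integ.
Round 2: (v) [publish_ok => artifact_signed]; (vi) [run_integ, publish_ok => lint_clean]. New: artifact_signed, lint_clean.
Round 3: (iv) [lint_clean => tests_changed]. New: tests_changed.
tests_changed first appears in round 3.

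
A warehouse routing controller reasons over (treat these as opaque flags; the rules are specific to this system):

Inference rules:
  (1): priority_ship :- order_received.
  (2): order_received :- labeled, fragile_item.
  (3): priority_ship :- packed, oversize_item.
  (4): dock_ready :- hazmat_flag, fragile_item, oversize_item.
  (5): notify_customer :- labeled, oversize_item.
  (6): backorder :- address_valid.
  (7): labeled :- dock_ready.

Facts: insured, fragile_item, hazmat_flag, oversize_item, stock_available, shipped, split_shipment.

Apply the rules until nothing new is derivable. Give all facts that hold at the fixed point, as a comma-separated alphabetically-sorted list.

Round 1: (4) [dock_ready :- hazmat_flag, fragile_item, oversize_item.]. New: dock_ready.
Round 2: (7) [labeled :- dock_ready.]. New: labeled.
Round 3: (2) [order_received :- labeled, fragile_item.]; (5) [notify_customer :- labeled, oversize_item.]. New: order_received, notify_customer.
Round 4: (1) [priority_ship :- order_received.]. New: priority_ship.

dock_ready, fragile_item, hazmat_flag, insured, labeled, notify_customer, order_received, oversize_item, priority_ship, shipped, split_shipment, stock_available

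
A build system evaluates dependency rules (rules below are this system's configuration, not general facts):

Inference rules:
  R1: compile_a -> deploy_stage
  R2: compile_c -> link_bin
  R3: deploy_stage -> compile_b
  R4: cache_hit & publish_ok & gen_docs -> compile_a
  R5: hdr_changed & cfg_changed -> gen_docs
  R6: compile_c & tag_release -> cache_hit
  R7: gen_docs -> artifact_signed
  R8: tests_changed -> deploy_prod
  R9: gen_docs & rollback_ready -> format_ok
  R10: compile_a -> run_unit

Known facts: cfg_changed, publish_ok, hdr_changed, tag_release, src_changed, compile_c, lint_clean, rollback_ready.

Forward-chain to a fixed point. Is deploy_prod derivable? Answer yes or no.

no

Round 1 — R2, R5, R6, derive link_bin, gen_docs, cache_hit.
Round 2 — R4, R7, R9, derive compile_a, artifact_signed, format_ok.
Round 3 — R1, R10, derive deploy_stage, run_unit.
Round 4 — R3, derive compile_b.
Fixed point reached. deploy_prod is concluded only by R8; R8 needs tests_changed (never derived).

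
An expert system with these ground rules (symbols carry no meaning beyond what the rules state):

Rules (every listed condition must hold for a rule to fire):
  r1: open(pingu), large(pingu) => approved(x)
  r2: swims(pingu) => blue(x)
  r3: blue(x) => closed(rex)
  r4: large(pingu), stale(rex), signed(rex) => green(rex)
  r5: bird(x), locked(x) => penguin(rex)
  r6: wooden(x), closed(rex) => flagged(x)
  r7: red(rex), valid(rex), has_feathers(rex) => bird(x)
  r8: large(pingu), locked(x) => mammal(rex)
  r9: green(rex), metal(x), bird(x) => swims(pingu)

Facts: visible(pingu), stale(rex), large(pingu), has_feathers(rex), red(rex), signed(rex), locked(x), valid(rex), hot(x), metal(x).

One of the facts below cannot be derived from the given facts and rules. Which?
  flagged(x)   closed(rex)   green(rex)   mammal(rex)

Round 1 — r4, r7, r8, derive green(rex), bird(x), mammal(rex).
Round 2 — r5, r9, derive penguin(rex), swims(pingu).
Round 3 — r2, derive blue(x).
Round 4 — r3, derive closed(rex).
Derived: green(rex) (round 1), closed(rex) (round 4), mammal(rex) (round 1). flagged(x) never appears in any round.

flagged(x)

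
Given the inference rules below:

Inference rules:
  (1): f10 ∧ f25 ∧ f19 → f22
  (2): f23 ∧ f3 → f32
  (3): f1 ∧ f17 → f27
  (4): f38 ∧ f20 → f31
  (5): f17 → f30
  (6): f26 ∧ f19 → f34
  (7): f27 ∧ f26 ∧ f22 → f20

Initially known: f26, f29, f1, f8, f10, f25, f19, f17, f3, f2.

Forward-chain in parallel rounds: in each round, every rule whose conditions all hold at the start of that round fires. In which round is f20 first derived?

Round 1 — (1), (3), (5), (6), derive f22, f27, f30, f34.
Round 2 — (7), derive f20.
f20 first appears in round 2.

2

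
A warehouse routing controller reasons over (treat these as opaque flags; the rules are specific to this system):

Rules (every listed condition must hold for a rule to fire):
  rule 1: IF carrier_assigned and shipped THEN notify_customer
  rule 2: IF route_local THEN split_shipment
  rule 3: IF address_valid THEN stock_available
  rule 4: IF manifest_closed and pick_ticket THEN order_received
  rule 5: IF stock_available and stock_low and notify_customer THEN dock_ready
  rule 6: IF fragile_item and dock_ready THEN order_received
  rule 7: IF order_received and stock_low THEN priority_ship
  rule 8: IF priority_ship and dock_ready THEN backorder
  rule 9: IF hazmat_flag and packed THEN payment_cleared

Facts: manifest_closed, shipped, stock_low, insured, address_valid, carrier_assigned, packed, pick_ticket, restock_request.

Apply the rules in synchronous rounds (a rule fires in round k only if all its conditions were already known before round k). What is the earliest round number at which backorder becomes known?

Round 1 fires rule 1, rule 3, rule 4, giving notify_customer, stock_available, order_received.
Round 2 fires rule 5, rule 7, giving dock_ready, priority_ship.
Round 3 fires rule 8, giving backorder.
backorder first appears in round 3.

3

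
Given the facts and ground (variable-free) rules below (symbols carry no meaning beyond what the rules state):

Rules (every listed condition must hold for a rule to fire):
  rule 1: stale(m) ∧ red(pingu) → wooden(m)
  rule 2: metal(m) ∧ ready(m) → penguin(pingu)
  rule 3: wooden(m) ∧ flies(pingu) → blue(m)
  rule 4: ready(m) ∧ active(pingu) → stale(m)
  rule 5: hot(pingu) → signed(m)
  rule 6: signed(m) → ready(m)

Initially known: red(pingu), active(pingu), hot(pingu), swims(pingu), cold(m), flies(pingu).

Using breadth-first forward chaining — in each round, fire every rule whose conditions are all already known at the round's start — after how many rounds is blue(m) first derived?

Round 1 — rule 5, derive signed(m).
Round 2 — rule 6, derive ready(m).
Round 3 — rule 4, derive stale(m).
Round 4 — rule 1, derive wooden(m).
Round 5 — rule 3, derive blue(m).
blue(m) first appears in round 5.

5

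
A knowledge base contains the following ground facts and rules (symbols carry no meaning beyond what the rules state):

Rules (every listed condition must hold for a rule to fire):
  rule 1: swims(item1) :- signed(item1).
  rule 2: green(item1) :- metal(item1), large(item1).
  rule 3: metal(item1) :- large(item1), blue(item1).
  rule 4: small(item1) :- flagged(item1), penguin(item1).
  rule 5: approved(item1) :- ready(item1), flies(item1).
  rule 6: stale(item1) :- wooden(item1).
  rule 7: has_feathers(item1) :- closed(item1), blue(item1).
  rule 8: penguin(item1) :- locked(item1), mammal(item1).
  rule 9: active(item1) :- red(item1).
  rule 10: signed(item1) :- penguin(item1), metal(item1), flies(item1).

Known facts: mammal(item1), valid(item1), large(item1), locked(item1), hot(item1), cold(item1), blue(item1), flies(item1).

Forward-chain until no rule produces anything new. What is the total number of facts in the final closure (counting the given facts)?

Round 1: rule 3 [metal(item1) :- large(item1), blue(item1).]; rule 8 [penguin(item1) :- locked(item1), mammal(item1).]. Adds metal(item1), penguin(item1).
Round 2: rule 2 [green(item1) :- metal(item1), large(item1).]; rule 10 [signed(item1) :- penguin(item1), metal(item1), flies(item1).]. Adds green(item1), signed(item1).
Round 3: rule 1 [swims(item1) :- signed(item1).]. Adds swims(item1).
Closure: {blue(item1), cold(item1), flies(item1), green(item1), hot(item1), large(item1), locked(item1), mammal(item1), metal(item1), penguin(item1), signed(item1), swims(item1), valid(item1)} — 13 facts.

13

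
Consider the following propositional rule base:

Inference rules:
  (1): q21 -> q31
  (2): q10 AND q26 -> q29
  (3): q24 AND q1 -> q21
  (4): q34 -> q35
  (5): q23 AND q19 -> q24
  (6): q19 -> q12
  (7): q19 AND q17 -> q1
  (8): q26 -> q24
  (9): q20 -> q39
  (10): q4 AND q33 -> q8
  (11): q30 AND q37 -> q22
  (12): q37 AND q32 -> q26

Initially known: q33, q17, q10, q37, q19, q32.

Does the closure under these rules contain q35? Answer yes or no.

no

Round 1: (6) [q19 -> q12]; (7) [q19 AND q17 -> q1]; (12) [q37 AND q32 -> q26]. Adds q12, q1, q26.
Round 2: (2) [q10 AND q26 -> q29]; (8) [q26 -> q24]. Adds q29, q24.
Round 3: (3) [q24 AND q1 -> q21]. Adds q21.
Round 4: (1) [q21 -> q31]. Adds q31.
Fixed point reached. q35 is concluded only by (4); (4) needs q34 (never derived).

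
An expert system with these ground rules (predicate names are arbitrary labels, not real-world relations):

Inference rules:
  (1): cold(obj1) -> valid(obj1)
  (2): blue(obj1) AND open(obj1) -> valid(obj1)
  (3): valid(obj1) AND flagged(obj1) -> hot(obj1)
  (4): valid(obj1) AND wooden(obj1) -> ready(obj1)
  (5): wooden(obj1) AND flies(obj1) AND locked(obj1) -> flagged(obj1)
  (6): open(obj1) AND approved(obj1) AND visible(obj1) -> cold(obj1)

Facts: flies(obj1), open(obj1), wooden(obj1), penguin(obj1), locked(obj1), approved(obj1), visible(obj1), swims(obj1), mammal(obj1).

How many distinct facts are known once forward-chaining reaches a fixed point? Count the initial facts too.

14

Round 1: (5) [wooden(obj1) AND flies(obj1) AND locked(obj1) -> flagged(obj1)]; (6) [open(obj1) AND approved(obj1) AND visible(obj1) -> cold(obj1)]. New: flagged(obj1), cold(obj1).
Round 2: (1) [cold(obj1) -> valid(obj1)]. New: valid(obj1).
Round 3: (3) [valid(obj1) AND flagged(obj1) -> hot(obj1)]; (4) [valid(obj1) AND wooden(obj1) -> ready(obj1)]. New: hot(obj1), ready(obj1).
Closure: {approved(obj1), cold(obj1), flagged(obj1), flies(obj1), hot(obj1), locked(obj1), mammal(obj1), open(obj1), penguin(obj1), ready(obj1), swims(obj1), valid(obj1), visible(obj1), wooden(obj1)} — 14 facts.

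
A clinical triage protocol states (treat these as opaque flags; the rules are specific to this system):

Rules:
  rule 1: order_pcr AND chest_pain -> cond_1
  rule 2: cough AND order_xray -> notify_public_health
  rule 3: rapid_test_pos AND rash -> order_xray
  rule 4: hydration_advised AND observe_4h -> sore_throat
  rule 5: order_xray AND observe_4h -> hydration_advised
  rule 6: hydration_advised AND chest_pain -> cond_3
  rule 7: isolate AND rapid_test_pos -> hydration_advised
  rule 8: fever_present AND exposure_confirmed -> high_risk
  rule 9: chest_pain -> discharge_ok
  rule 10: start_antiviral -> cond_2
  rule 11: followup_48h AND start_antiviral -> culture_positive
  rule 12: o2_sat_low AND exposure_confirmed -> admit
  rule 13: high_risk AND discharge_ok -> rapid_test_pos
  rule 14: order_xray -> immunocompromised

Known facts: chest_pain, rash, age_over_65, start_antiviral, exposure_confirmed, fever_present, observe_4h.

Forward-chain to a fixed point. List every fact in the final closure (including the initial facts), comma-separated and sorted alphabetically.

Round 1: rule 8 [fever_present AND exposure_confirmed -> high_risk]; rule 9 [chest_pain -> discharge_ok]; rule 10 [start_antiviral -> cond_2]. New: high_risk, discharge_ok, cond_2.
Round 2: rule 13 [high_risk AND discharge_ok -> rapid_test_pos]. New: rapid_test_pos.
Round 3: rule 3 [rapid_test_pos AND rash -> order_xray]. New: order_xray.
Round 4: rule 5 [order_xray AND observe_4h -> hydration_advised]; rule 14 [order_xray -> immunocompromised]. New: hydration_advised, immunocompromised.
Round 5: rule 4 [hydration_advised AND observe_4h -> sore_throat]; rule 6 [hydration_advised AND chest_pain -> cond_3]. New: sore_throat, cond_3.

age_over_65, chest_pain, cond_2, cond_3, discharge_ok, exposure_confirmed, fever_present, high_risk, hydration_advised, immunocompromised, observe_4h, order_xray, rapid_test_pos, rash, sore_throat, start_antiviral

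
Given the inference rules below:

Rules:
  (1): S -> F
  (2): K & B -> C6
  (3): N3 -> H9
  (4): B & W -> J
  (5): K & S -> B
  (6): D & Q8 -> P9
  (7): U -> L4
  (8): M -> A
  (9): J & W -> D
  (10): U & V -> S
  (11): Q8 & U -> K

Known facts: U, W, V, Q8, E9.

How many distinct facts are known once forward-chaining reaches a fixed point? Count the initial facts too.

Round 1 — (7), (10), (11), derive L4, S, K.
Round 2 — (1), (5), derive F, B.
Round 3 — (2), (4), derive C6, J.
Round 4 — (9), derive D.
Round 5 — (6), derive P9.
Closure: {B, C6, D, E9, F, J, K, L4, P9, Q8, S, U, V, W} — 14 facts.

14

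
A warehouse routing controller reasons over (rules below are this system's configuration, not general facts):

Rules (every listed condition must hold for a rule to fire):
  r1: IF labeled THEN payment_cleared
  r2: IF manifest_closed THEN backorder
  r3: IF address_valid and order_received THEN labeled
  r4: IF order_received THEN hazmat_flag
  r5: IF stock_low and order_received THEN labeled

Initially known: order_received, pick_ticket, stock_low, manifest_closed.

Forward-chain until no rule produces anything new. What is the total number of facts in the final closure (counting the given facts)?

8

[1] r2 [IF manifest_closed THEN backorder]; r4 [IF order_received THEN hazmat_flag]; r5 [IF stock_low and order_received THEN labeled]. ⇒ new: backorder, hazmat_flag, labeled.
[2] r1 [IF labeled THEN payment_cleared]. ⇒ new: payment_cleared.
Closure: {backorder, hazmat_flag, labeled, manifest_closed, order_received, payment_cleared, pick_ticket, stock_low} — 8 facts.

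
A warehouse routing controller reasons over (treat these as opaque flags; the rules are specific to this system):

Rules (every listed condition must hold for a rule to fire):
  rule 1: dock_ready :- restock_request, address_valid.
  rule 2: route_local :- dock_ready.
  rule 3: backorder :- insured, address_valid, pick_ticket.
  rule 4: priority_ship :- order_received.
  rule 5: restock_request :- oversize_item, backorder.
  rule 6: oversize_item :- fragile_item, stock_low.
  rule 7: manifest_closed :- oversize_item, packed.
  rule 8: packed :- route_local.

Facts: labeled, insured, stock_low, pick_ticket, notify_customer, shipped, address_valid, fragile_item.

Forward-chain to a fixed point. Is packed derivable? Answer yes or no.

Round 1 — rule 3, rule 6, derive backorder, oversize_item.
Round 2 — rule 5, derive restock_request.
Round 3 — rule 1, derive dock_ready.
Round 4 — rule 2, derive route_local.
Round 5 — rule 8, derive packed.
Round 6 — rule 7, derive manifest_closed.
packed appears in round 5, so it is derivable.

yes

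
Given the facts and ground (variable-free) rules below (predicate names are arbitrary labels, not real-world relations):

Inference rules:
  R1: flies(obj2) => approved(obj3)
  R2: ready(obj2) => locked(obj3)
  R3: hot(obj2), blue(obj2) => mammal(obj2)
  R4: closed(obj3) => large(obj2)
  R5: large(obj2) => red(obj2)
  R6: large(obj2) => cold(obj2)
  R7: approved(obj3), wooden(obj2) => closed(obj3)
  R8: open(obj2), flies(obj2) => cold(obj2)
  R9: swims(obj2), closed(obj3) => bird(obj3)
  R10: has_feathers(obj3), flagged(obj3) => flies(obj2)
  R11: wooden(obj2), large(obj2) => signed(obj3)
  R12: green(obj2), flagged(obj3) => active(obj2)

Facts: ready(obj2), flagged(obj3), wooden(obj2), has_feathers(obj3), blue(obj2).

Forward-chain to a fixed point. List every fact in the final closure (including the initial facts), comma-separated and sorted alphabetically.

Round 1 fires R2, R10, giving locked(obj3), flies(obj2).
Round 2 fires R1, giving approved(obj3).
Round 3 fires R7, giving closed(obj3).
Round 4 fires R4, giving large(obj2).
Round 5 fires R5, R6, R11, giving red(obj2), cold(obj2), signed(obj3).

approved(obj3), blue(obj2), closed(obj3), cold(obj2), flagged(obj3), flies(obj2), has_feathers(obj3), large(obj2), locked(obj3), ready(obj2), red(obj2), signed(obj3), wooden(obj2)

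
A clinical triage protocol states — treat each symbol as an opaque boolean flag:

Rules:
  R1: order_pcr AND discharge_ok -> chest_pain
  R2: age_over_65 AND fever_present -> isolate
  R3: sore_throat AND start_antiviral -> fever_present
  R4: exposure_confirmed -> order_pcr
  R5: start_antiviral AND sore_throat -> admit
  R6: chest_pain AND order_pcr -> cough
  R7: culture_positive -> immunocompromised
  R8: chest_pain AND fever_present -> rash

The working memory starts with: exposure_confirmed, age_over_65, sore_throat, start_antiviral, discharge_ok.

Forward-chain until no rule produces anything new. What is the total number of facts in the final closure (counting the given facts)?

Round 1 fires R3, R4, R5, giving fever_present, order_pcr, admit.
Round 2 fires R1, R2, giving chest_pain, isolate.
Round 3 fires R6, R8, giving cough, rash.
Closure: {admit, age_over_65, chest_pain, cough, discharge_ok, exposure_confirmed, fever_present, isolate, order_pcr, rash, sore_throat, start_antiviral} — 12 facts.

12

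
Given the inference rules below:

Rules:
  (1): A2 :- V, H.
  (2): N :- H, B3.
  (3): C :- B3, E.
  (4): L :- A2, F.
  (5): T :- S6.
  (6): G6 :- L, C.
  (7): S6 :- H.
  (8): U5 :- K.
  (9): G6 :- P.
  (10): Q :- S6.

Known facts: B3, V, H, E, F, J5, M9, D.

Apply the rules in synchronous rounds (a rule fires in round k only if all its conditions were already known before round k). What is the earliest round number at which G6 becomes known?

3

Round 1 — (1), (2), (3), (7), derive A2, N, C, S6.
Round 2 — (4), (5), (10), derive L, T, Q.
Round 3 — (6), derive G6.
G6 first appears in round 3.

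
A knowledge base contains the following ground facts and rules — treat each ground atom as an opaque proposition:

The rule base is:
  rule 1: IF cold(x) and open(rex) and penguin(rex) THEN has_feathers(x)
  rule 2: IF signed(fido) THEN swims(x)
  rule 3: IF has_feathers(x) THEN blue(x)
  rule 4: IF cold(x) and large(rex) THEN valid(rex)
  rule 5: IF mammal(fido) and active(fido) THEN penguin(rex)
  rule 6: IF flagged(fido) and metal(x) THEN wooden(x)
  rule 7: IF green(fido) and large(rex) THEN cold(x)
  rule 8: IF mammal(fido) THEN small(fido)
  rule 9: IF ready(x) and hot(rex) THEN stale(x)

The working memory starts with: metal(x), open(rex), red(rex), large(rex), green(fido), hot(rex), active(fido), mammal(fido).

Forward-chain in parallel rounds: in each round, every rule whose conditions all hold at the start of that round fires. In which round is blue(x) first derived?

3

Round 1 — rule 5, rule 7, rule 8, derive penguin(rex), cold(x), small(fido).
Round 2 — rule 1, rule 4, derive has_feathers(x), valid(rex).
Round 3 — rule 3, derive blue(x).
blue(x) first appears in round 3.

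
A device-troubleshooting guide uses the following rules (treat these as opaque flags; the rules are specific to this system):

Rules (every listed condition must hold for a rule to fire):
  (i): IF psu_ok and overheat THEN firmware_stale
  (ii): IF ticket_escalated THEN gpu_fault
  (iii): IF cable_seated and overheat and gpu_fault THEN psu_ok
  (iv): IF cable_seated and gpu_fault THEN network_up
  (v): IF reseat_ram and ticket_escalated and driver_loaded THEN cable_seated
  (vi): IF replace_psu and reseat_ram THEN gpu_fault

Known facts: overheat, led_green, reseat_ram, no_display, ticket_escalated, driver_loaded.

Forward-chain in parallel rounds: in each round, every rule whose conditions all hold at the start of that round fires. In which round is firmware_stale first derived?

3

[1] (ii) [IF ticket_escalated THEN gpu_fault]; (v) [IF reseat_ram and ticket_escalated and driver_loaded THEN cable_seated]. ⇒ new: gpu_fault, cable_seated.
[2] (iii) [IF cable_seated and overheat and gpu_fault THEN psu_ok]; (iv) [IF cable_seated and gpu_fault THEN network_up]. ⇒ new: psu_ok, network_up.
[3] (i) [IF psu_ok and overheat THEN firmware_stale]. ⇒ new: firmware_stale.
firmware_stale first appears in round 3.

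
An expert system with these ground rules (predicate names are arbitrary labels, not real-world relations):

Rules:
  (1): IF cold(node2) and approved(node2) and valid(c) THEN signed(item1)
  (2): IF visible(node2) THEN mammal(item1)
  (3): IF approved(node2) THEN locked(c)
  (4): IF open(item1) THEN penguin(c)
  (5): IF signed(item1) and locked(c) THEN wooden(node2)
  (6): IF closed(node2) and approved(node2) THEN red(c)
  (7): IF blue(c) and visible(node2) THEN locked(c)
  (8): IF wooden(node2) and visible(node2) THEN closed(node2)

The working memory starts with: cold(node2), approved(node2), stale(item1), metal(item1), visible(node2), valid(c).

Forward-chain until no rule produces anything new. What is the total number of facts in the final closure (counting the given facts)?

12

Round 1: (1) [IF cold(node2) and approved(node2) and valid(c) THEN signed(item1)]; (2) [IF visible(node2) THEN mammal(item1)]; (3) [IF approved(node2) THEN locked(c)]. Adds signed(item1), mammal(item1), locked(c).
Round 2: (5) [IF signed(item1) and locked(c) THEN wooden(node2)]. Adds wooden(node2).
Round 3: (8) [IF wooden(node2) and visible(node2) THEN closed(node2)]. Adds closed(node2).
Round 4: (6) [IF closed(node2) and approved(node2) THEN red(c)]. Adds red(c).
Closure: {approved(node2), closed(node2), cold(node2), locked(c), mammal(item1), metal(item1), red(c), signed(item1), stale(item1), valid(c), visible(node2), wooden(node2)} — 12 facts.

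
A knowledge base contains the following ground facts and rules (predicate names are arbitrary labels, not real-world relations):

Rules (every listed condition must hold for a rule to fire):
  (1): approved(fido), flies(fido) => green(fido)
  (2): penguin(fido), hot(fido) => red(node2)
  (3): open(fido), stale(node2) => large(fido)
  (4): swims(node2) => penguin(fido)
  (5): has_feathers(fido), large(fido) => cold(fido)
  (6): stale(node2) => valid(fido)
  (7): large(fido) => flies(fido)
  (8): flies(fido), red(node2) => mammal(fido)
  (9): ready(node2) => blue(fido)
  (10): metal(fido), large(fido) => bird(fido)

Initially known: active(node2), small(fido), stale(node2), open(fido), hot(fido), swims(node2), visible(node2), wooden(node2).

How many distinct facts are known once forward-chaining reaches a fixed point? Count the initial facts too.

Round 1 fires (3), (4), (6), giving large(fido), penguin(fido), valid(fido).
Round 2 fires (2), (7), giving red(node2), flies(fido).
Round 3 fires (8), giving mammal(fido).
Closure: {active(node2), flies(fido), hot(fido), large(fido), mammal(fido), open(fido), penguin(fido), red(node2), small(fido), stale(node2), swims(node2), valid(fido), visible(node2), wooden(node2)} — 14 facts.

14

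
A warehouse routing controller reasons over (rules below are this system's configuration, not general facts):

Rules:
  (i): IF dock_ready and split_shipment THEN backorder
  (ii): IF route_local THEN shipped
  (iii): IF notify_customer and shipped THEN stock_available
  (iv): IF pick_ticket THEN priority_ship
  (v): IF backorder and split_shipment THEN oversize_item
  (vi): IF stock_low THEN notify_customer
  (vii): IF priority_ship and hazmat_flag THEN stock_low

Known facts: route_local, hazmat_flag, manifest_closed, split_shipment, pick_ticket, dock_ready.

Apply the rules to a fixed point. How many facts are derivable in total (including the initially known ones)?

13

Round 1 fires (i), (ii), (iv), giving backorder, shipped, priority_ship.
Round 2 fires (v), (vii), giving oversize_item, stock_low.
Round 3 fires (vi), giving notify_customer.
Round 4 fires (iii), giving stock_available.
Closure: {backorder, dock_ready, hazmat_flag, manifest_closed, notify_customer, oversize_item, pick_ticket, priority_ship, route_local, shipped, split_shipment, stock_available, stock_low} — 13 facts.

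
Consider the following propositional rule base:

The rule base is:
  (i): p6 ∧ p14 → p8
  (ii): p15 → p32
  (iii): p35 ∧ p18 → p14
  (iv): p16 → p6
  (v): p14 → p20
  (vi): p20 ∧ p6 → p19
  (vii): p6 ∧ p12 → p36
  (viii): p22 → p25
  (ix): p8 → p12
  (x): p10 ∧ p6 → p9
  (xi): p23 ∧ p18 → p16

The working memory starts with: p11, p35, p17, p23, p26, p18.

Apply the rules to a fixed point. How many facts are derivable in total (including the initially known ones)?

Round 1: (iii) [p35 ∧ p18 → p14]; (xi) [p23 ∧ p18 → p16]. New: p14, p16.
Round 2: (iv) [p16 → p6]; (v) [p14 → p20]. New: p6, p20.
Round 3: (i) [p6 ∧ p14 → p8]; (vi) [p20 ∧ p6 → p19]. New: p8, p19.
Round 4: (ix) [p8 → p12]. New: p12.
Round 5: (vii) [p6 ∧ p12 → p36]. New: p36.
Closure: {p11, p12, p14, p16, p17, p18, p19, p20, p23, p26, p35, p36, p6, p8} — 14 facts.

14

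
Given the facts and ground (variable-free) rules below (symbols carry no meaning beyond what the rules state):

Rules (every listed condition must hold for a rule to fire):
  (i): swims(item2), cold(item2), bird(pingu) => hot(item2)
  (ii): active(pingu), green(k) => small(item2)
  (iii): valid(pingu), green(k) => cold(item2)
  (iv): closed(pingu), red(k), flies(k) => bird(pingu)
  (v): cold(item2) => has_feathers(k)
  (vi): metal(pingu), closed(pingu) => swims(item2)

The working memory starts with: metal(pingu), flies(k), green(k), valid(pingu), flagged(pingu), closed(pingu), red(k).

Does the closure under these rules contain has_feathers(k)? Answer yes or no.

yes

Round 1 fires (iii), (iv), (vi), giving cold(item2), bird(pingu), swims(item2).
Round 2 fires (i), (v), giving hot(item2), has_feathers(k).
has_feathers(k) appears in round 2, so it is derivable.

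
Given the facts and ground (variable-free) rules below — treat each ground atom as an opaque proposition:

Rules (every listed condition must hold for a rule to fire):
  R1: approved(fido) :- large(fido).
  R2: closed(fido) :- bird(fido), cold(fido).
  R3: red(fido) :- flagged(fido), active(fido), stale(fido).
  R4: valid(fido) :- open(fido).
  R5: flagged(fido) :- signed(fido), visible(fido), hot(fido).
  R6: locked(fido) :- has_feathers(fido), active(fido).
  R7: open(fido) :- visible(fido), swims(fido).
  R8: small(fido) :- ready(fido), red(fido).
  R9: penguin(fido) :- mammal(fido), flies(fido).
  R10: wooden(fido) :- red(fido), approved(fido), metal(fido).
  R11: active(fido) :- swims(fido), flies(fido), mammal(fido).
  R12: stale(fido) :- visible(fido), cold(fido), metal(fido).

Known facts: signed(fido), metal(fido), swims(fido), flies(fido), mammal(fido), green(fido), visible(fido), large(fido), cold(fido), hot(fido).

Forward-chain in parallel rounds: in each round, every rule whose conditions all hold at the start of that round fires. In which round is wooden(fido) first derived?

Round 1 fires R1, R5, R7, R9, R11, R12, giving approved(fido), flagged(fido), open(fido), penguin(fido), active(fido), stale(fido).
Round 2 fires R3, R4, giving red(fido), valid(fido).
Round 3 fires R10, giving wooden(fido).
wooden(fido) first appears in round 3.

3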